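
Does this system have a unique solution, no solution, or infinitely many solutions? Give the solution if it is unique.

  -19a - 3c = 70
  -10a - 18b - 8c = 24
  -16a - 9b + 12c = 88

a = -4, b = 0, c = 2

Row-reduce the augmented matrix:
R1 ← R1 / (-19).
R2 ← R2 + 10·R1.
R3 ← R3 + 16·R1.
R2 ← R2 / (-18).
R3 ← R3 + 9·R2.
R3 ← R3 / (337/19).
R1 ← R1 − 3/19·R3.
R2 ← R2 − 61/171·R3.
Reading off the reduced rows gives a = -4, b = 0, c = 2.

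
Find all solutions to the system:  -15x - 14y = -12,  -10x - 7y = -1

x = -2, y = 3

Row-reduce the augmented matrix:
R1 ← R1 / (-15).
R2 ← R2 + 10·R1.
R2 ← R2 / (7/3).
R1 ← R1 − 14/15·R2.
Reading off the reduced rows gives x = -2, y = 3.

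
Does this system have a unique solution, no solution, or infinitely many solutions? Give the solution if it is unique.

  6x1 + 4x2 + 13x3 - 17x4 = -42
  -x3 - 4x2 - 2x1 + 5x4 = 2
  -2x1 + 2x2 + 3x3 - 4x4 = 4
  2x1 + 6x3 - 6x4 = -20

infinitely many solutions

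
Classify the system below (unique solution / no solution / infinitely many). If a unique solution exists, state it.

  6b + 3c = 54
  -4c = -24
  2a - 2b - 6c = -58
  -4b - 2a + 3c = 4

Row-reduce the augmented matrix:
Swap R1 and R3.
R1 ← R1 / (2).
R4 ← R4 + 2·R1.
Swap R2 and R3.
R2 ← R2 / (6).
R1 ← R1 + 1·R2.
R4 ← R4 + 6·R2.
R3 ← R3 / (-4).
R1 ← R1 + 5/2·R3.
R2 ← R2 − 1/2·R3.
R4 reduces to 0 = 0, so the extra equation is consistent.
Reading off the reduced rows gives a = -5, b = 6, c = 6.

a = -5, b = 6, c = 6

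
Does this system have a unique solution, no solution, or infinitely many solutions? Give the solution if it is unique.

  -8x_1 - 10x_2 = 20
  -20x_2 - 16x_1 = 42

Row-reduce:
R1 ← R1 / (-8).
R2 ← R2 + 16·R1.
Row 2 reduces to 0 = 2, a contradiction. The system is inconsistent.

no solution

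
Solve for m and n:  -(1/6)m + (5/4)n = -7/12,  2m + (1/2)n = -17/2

m = -4, n = -1

Row-reduce the augmented matrix:
R1 ← R1 / (-1/6).
R2 ← R2 − 2·R1.
R2 ← R2 / (31/2).
R1 ← R1 + 15/2·R2.
Reading off the reduced rows gives m = -4, n = -1.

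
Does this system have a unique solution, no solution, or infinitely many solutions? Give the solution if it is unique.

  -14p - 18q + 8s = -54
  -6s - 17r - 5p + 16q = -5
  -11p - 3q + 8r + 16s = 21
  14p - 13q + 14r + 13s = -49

p = -3, q = 4, r = 6, s = -3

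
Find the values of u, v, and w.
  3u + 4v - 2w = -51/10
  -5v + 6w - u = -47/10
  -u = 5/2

u = -5/2, v = 0, w = -6/5

Row-reduce the augmented matrix:
R1 ← R1 / (3).
R2 ← R2 + 1·R1.
R3 ← R3 + 1·R1.
R2 ← R2 / (-11/3).
R1 ← R1 − 4/3·R2.
R3 ← R3 − 4/3·R2.
R3 ← R3 / (14/11).
R1 ← R1 − 14/11·R3.
R2 ← R2 + 16/11·R3.
Reading off the reduced rows gives u = -5/2, v = 0, w = -6/5.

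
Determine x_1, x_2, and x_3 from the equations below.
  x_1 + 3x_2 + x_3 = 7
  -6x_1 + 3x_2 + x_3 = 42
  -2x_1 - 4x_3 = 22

x_1 = -5, x_2 = 5, x_3 = -3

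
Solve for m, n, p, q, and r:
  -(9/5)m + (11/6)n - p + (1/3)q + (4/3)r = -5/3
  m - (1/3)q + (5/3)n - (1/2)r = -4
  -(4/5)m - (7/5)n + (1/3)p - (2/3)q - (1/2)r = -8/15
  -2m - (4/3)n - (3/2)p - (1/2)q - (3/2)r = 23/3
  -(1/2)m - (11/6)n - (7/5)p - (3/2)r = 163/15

Row-reduce the augmented matrix:
R1 ← R1 / (-9/5).
R2 ← R2 − 1·R1.
R3 ← R3 + 4/5·R1.
R4 ← R4 + 2·R1.
R5 ← R5 + 1/2·R1.
R2 ← R2 / (145/54).
R1 ← R1 + 55/54·R2.
R3 ← R3 + 299/135·R2.
R4 ← R4 + 91/27·R2.
R5 ← R5 + 253/108·R2.
R3 ← R3 / (139/435).
R1 ← R1 − 10/29·R3.
R2 ← R2 + 6/29·R3.
R4 ← R4 + 63/58·R3.
R5 ← R5 + 233/145·R3.
R4 ← R4 / (-17687/4170).
R1 ← R1 − 107/139·R4.
R2 ← R2 + 92/139·R4.
R3 ← R3 + 2038/695·R4.
R5 ← R5 + 102871/20850·R4.
R5 ← R5 / (87659/176870).
R1 ← R1 + 38335/53061·R5.
R2 ← R2 − 310/769·R5.
R3 ← R3 − 40877/35374·R5.
R4 ← R4 − 47691/35374·R5.
Reading off the reduced rows gives m = 0, n = -2, p = -3, q = 5, r = -2.

m = 0, n = -2, p = -3, q = 5, r = -2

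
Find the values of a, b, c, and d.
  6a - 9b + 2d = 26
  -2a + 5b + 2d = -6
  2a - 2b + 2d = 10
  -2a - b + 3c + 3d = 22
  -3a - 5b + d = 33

a = -3, b = -4, c = 0, d = 4

Row-reduce the augmented matrix:
R1 ← R1 / (6).
R2 ← R2 + 2·R1.
R3 ← R3 − 2·R1.
R4 ← R4 + 2·R1.
R5 ← R5 + 3·R1.
R2 ← R2 / (2).
R1 ← R1 + 3/2·R2.
R3 ← R3 − 1·R2.
R4 ← R4 + 4·R2.
R5 ← R5 + 19/2·R2.
Swap R3 and R4.
R3 ← R3 / (3).
Swap R4 and R5.
R4 ← R4 / (44/3).
R1 ← R1 − 7/3·R4.
R2 ← R2 − 4/3·R4.
R3 ← R3 − 3·R4.
R5 reduces to 0 = 0, so the extra equation is consistent.
Reading off the reduced rows gives a = -3, b = -4, c = 0, d = 4.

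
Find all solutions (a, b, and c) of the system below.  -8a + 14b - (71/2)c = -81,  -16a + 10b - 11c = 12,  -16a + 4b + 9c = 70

Row-reduce:
R1 ← R1 / (-8).
R2 ← R2 + 16·R1.
R3 ← R3 + 16·R1.
R2 ← R2 / (-18).
R1 ← R1 + 7/4·R2.
R3 ← R3 + 24·R2.
Rank is 2 with 3 unknowns, leaving c free.

infinitely many solutions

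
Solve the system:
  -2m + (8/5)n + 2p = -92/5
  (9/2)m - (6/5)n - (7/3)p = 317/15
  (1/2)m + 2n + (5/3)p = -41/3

no solution

Row-reduce:
R1 ← R1 / (-2).
R2 ← R2 − 9/2·R1.
R3 ← R3 − 1/2·R1.
R2 ← R2 / (12/5).
R1 ← R1 + 4/5·R2.
R3 ← R3 − 12/5·R2.
Row 3 reduces to 0 = 2, a contradiction. The system is inconsistent.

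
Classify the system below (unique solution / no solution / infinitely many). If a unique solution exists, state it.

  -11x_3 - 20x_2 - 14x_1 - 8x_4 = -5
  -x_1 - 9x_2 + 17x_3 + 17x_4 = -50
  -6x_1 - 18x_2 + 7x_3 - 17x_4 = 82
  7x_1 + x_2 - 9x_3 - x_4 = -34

x_1 = -2, x_2 = 2, x_3 = 3, x_4 = -5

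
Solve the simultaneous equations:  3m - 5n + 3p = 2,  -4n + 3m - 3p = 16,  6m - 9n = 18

Row-reduce:
R1 ← R1 / (3).
R2 ← R2 − 3·R1.
R3 ← R3 − 6·R1.
R1 ← R1 + 5/3·R2.
R3 ← R3 − 1·R2.
Rank is 2 with 3 unknowns, leaving p free.

infinitely many solutions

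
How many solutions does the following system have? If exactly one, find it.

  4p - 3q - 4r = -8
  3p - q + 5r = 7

Row-reduce:
R1 ← R1 / (4).
R2 ← R2 − 3·R1.
R2 ← R2 / (5/4).
R1 ← R1 + 3/4·R2.
Rank is 2 with 3 unknowns, leaving r free.

infinitely many solutions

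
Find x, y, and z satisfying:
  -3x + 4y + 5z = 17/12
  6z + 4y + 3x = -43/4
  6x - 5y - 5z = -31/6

Row-reduce the augmented matrix:
R1 ← R1 / (-3).
R2 ← R2 − 3·R1.
R3 ← R3 − 6·R1.
R2 ← R2 / (8).
R1 ← R1 + 4/3·R2.
R3 ← R3 − 3·R2.
R3 ← R3 / (7/8).
R1 ← R1 − 1/6·R3.
R2 ← R2 − 11/8·R3.
Reading off the reduced rows gives x = -9/4, y = -3, z = 4/3.

x = -9/4, y = -3, z = 4/3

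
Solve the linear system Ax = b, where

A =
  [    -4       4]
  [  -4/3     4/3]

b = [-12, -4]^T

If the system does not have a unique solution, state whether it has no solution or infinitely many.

infinitely many solutions

Row-reduce:
R1 ← R1 / (-4).
R2 ← R2 + 4/3·R1.
Rank is 1 with 2 unknowns, leaving x_2 free.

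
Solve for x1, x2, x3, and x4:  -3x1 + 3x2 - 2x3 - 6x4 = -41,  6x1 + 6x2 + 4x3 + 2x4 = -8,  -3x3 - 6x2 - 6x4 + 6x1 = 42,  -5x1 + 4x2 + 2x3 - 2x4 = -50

x1 = 4, x2 = -5, x3 = -2, x4 = 3

Row-reduce the augmented matrix:
R1 ← R1 / (-3).
R2 ← R2 − 6·R1.
R3 ← R3 − 6·R1.
R4 ← R4 + 5·R1.
R2 ← R2 / (12).
R1 ← R1 + 1·R2.
R4 ← R4 + 1·R2.
R3 ← R3 / (-7).
R1 ← R1 − 2/3·R3.
R4 ← R4 − 16/3·R3.
R4 ← R4 / (-275/42).
R1 ← R1 + 23/42·R4.
R2 ← R2 + 5/6·R4.
R3 ← R3 − 18/7·R4.
Reading off the reduced rows gives x1 = 4, x2 = -5, x3 = -2, x4 = 3.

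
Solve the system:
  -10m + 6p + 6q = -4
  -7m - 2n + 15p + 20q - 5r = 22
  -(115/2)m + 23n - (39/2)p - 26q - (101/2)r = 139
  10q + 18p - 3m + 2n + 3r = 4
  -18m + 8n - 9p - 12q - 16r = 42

no solution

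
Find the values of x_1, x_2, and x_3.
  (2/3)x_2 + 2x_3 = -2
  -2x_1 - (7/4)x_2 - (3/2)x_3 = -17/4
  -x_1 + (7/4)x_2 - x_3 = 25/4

x_1 = 1, x_2 = 3, x_3 = -2

Row-reduce the augmented matrix:
Swap R1 and R2.
R1 ← R1 / (-2).
R3 ← R3 + 1·R1.
R2 ← R2 / (2/3).
R1 ← R1 − 7/8·R2.
R3 ← R3 − 21/8·R2.
R3 ← R3 / (-65/8).
R1 ← R1 + 15/8·R3.
R2 ← R2 − 3·R3.
Reading off the reduced rows gives x_1 = 1, x_2 = 3, x_3 = -2.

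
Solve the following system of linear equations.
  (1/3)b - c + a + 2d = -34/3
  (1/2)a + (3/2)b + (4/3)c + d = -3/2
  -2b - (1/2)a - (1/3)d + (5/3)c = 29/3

Row-reduce:
R2 ← R2 − 1/2·R1.
R3 ← R3 + 1/2·R1.
R2 ← R2 / (4/3).
R1 ← R1 − 1/3·R2.
R3 ← R3 + 11/6·R2.
R3 ← R3 / (59/16).
R1 ← R1 + 35/24·R3.
R2 ← R2 − 11/8·R3.
Rank is 3 with 4 unknowns, leaving d free.

infinitely many solutions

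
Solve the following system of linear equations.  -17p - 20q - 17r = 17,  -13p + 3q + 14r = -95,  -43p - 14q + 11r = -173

Row-reduce:
R1 ← R1 / (-17).
R2 ← R2 + 13·R1.
R3 ← R3 + 43·R1.
R2 ← R2 / (311/17).
R1 ← R1 − 20/17·R2.
R3 ← R3 − 622/17·R2.
Rank is 2 with 3 unknowns, leaving r free.

infinitely many solutions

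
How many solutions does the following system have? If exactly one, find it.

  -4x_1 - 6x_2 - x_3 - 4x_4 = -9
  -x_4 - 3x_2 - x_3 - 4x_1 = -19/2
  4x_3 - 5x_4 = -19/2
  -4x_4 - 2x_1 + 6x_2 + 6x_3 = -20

x_1 = 3, x_2 = 1/3, x_3 = -3, x_4 = -1/2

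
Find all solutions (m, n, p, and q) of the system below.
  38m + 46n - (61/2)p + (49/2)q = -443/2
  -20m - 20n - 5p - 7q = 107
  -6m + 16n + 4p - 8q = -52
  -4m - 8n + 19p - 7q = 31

Row-reduce:
R1 ← R1 / (38).
R2 ← R2 + 20·R1.
R3 ← R3 + 6·R1.
R4 ← R4 + 4·R1.
R2 ← R2 / (80/19).
R1 ← R1 − 23/19·R2.
R3 ← R3 − 442/19·R2.
R4 ← R4 + 60/19·R2.
R3 ← R3 / (231/2).
R1 ← R1 − 21/4·R3.
R2 ← R2 + 5·R3.
Row 4 reduces to 0 = 1/2, a contradiction. The system is inconsistent.

no solution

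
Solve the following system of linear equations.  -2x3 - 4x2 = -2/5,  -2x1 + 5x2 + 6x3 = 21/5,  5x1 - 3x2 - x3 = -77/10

x1 = -3/2, x2 = 0, x3 = 1/5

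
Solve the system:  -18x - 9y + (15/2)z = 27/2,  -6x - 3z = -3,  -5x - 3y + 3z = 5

Row-reduce:
R1 ← R1 / (-18).
R2 ← R2 + 6·R1.
R3 ← R3 + 5·R1.
R2 ← R2 / (3).
R1 ← R1 − 1/2·R2.
R3 ← R3 + 1/2·R2.
Rank is 2 with 3 unknowns, leaving z free.

infinitely many solutions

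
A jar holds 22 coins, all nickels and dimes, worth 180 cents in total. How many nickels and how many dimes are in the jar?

nickels: 8, dimes: 14

Let n = nickels, d = dimes.
  n + d = 22
  5n + 10d = 180
From equation 1: n = 22 − d.
Substitute into equation 2 and solve: d = 14.
Then n = 8.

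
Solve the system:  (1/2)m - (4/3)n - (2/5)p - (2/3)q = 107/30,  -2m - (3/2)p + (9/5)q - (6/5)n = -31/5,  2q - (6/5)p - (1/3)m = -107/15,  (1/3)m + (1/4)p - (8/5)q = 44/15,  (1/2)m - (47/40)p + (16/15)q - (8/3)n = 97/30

no solution

Row-reduce:
R1 ← R1 / (1/2).
R2 ← R2 + 2·R1.
R3 ← R3 + 1/3·R1.
R4 ← R4 − 1/3·R1.
R5 ← R5 − 1/2·R1.
R2 ← R2 / (-98/15).
R1 ← R1 + 8/3·R2.
R3 ← R3 + 8/9·R2.
R4 ← R4 − 8/9·R2.
R5 ← R5 + 4/3·R2.
R3 ← R3 / (-256/245).
R1 ← R1 − 114/245·R3.
R2 ← R2 − 93/196·R3.
R4 ← R4 − 93/980·R3.
R5 ← R5 + 279/1960·R3.
R4 ← R4 / (-2871/2560).
R1 ← R1 + 15/64·R4.
R2 ← R2 − 457/512·R4.
R3 ← R3 + 205/128·R4.
R5 ← R5 − 8613/5120·R4.
Row 5 reduces to 0 = 1/2, a contradiction. The system is inconsistent.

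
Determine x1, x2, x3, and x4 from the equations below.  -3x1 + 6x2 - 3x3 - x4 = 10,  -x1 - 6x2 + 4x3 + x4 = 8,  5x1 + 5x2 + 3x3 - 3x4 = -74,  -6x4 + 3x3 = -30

Row-reduce the augmented matrix:
R1 ← R1 / (-3).
R2 ← R2 + 1·R1.
R3 ← R3 − 5·R1.
R2 ← R2 / (-8).
R1 ← R1 + 2·R2.
R3 ← R3 − 15·R2.
R3 ← R3 / (59/8).
R1 ← R1 + 1/4·R3.
R2 ← R2 + 5/8·R3.
R4 ← R4 − 3·R3.
R4 ← R4 / (-302/59).
R1 ← R1 + 13/177·R4.
R2 ← R2 + 62/177·R4.
R3 ← R3 + 52/177·R4.
Reading off the reduced rows gives x1 = -6, x2 = -4, x3 = -6, x4 = 2.

x1 = -6, x2 = -4, x3 = -6, x4 = 2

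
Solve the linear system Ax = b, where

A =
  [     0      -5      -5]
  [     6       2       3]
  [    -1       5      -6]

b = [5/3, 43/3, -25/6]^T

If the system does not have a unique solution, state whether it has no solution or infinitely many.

x_1 = 5/2, x_2 = -1/3, x_3 = 0

Row-reduce the augmented matrix:
Swap R1 and R2.
R1 ← R1 / (6).
R3 ← R3 + 1·R1.
R2 ← R2 / (-5).
R1 ← R1 − 1/3·R2.
R3 ← R3 − 16/3·R2.
R3 ← R3 / (-65/6).
R1 ← R1 − 1/6·R3.
R2 ← R2 − 1·R3.
Reading off the reduced rows gives x_1 = 5/2, x_2 = -1/3, x_3 = 0.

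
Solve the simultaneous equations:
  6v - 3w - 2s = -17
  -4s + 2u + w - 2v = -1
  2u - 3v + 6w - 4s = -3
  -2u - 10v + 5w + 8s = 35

infinitely many solutions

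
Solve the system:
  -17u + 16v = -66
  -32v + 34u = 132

infinitely many solutions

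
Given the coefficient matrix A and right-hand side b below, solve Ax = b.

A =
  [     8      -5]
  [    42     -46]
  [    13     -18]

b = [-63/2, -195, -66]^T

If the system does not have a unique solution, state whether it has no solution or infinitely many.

x_1 = -3, x_2 = 3/2

Row-reduce the augmented matrix:
R1 ← R1 / (8).
R2 ← R2 − 42·R1.
R3 ← R3 − 13·R1.
R2 ← R2 / (-79/4).
R1 ← R1 + 5/8·R2.
R3 ← R3 + 79/8·R2.
R3 reduces to 0 = 0, so the extra equation is consistent.
Reading off the reduced rows gives x_1 = -3, x_2 = 3/2.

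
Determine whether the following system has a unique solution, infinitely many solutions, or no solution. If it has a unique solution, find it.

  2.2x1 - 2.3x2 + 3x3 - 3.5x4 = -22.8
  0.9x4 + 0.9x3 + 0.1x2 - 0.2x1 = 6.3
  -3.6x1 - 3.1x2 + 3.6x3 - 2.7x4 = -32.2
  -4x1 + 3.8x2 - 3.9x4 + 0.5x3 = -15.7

x1 = 2, x2 = 4, x3 = 1, x4 = 6

Row-reduce the augmented matrix:
R1 ← R1 / (11/5).
R2 ← R2 + 1/5·R1.
R3 ← R3 + 18/5·R1.
R4 ← R4 + 4·R1.
R2 ← R2 / (-6/55).
R1 ← R1 + 23/22·R2.
R3 ← R3 + 151/22·R2.
R4 ← R4 + 21/55·R2.
R3 ← R3 / (-2611/40).
R1 ← R1 + 79/8·R3.
R2 ← R2 + 43/4·R3.
R4 ← R4 − 37/20·R3.
R4 ← R4 / (-151919/11190).
R1 ← R1 + 132/373·R4.
R2 ← R2 − 777/373·R4.
R3 ← R3 − 772/1119·R4.
Reading off the reduced rows gives x1 = 2, x2 = 4, x3 = 1, x4 = 6.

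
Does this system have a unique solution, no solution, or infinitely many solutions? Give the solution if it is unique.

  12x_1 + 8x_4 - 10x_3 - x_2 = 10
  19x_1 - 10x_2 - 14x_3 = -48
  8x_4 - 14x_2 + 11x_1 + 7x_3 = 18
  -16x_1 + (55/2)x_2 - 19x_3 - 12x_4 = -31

Row-reduce:
R1 ← R1 / (12).
R2 ← R2 − 19·R1.
R3 ← R3 − 11·R1.
R4 ← R4 + 16·R1.
R2 ← R2 / (-101/12).
R1 ← R1 + 1/12·R2.
R3 ← R3 + 157/12·R2.
R4 ← R4 − 157/6·R2.
R3 ← R3 / (1345/101).
R1 ← R1 + 86/101·R3.
R2 ← R2 + 22/101·R3.
R4 ← R4 + 2690/101·R3.
Rank is 3 with 4 unknowns, leaving x_4 free.

infinitely many solutions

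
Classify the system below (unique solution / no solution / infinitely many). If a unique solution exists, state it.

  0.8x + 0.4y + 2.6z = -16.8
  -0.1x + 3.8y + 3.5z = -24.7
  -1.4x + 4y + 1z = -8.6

Row-reduce the augmented matrix:
R1 ← R1 / (4/5).
R2 ← R2 + 1/10·R1.
R3 ← R3 + 7/5·R1.
R2 ← R2 / (77/20).
R1 ← R1 − 1/2·R2.
R3 ← R3 − 47/10·R2.
R3 ← R3 / (339/385).
R1 ← R1 − 212/77·R3.
R2 ← R2 − 153/154·R3.
Reading off the reduced rows gives x = -1, y = -1, z = -6.

x = -1, y = -1, z = -6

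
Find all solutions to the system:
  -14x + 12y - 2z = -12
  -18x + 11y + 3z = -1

infinitely many solutions

Row-reduce:
R1 ← R1 / (-14).
R2 ← R2 + 18·R1.
R2 ← R2 / (-31/7).
R1 ← R1 + 6/7·R2.
Rank is 2 with 3 unknowns, leaving z free.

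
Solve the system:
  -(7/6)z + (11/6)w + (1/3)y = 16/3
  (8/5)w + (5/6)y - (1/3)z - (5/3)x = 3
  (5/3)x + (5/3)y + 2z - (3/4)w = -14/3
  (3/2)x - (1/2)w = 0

Row-reduce the augmented matrix:
Swap R1 and R2.
R1 ← R1 / (-5/3).
R3 ← R3 − 5/3·R1.
R4 ← R4 − 3/2·R1.
R2 ← R2 / (1/3).
R1 ← R1 + 1/2·R2.
R3 ← R3 − 5/2·R2.
R4 ← R4 − 3/4·R2.
R3 ← R3 / (125/12).
R1 ← R1 + 31/20·R3.
R2 ← R2 + 7/2·R3.
R4 ← R4 − 93/40·R3.
R4 ← R4 / (-7643/25000).
R1 ← R1 + 1619/12500·R4.
R2 ← R2 − 1457/1250·R4.
R3 ← R3 + 774/625·R4.
Reading off the reduced rows gives x = 0, y = 2, z = -4, w = 0.

x = 0, y = 2, z = -4, w = 0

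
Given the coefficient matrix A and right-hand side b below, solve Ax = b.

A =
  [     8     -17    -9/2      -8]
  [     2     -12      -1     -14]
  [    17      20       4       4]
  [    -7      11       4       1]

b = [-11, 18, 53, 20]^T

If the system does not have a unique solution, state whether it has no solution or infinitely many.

infinitely many solutions

Row-reduce:
R1 ← R1 / (8).
R2 ← R2 − 2·R1.
R3 ← R3 − 17·R1.
R4 ← R4 + 7·R1.
R2 ← R2 / (-31/4).
R1 ← R1 + 17/8·R2.
R3 ← R3 − 449/8·R2.
R4 ← R4 + 31/8·R2.
R3 ← R3 / (897/62).
R1 ← R1 + 37/62·R3.
R2 ← R2 + 1/62·R3.
Rank is 3 with 4 unknowns, leaving x_4 free.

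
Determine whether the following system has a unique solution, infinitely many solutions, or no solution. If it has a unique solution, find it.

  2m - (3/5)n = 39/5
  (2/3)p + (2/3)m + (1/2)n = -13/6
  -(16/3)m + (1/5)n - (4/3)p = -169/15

infinitely many solutions

Row-reduce:
R1 ← R1 / (2).
R2 ← R2 − 2/3·R1.
R3 ← R3 + 16/3·R1.
R2 ← R2 / (7/10).
R1 ← R1 + 3/10·R2.
R3 ← R3 + 7/5·R2.
Rank is 2 with 3 unknowns, leaving p free.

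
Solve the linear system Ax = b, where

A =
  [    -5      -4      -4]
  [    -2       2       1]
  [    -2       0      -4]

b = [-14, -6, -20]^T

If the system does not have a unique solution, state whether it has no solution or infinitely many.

Row-reduce the augmented matrix:
R1 ← R1 / (-5).
R2 ← R2 + 2·R1.
R3 ← R3 + 2·R1.
R2 ← R2 / (18/5).
R1 ← R1 − 4/5·R2.
R3 ← R3 − 8/5·R2.
R3 ← R3 / (-32/9).
R1 ← R1 − 2/9·R3.
R2 ← R2 − 13/18·R3.
Reading off the reduced rows gives x_1 = 2, x_2 = -3, x_3 = 4.

x_1 = 2, x_2 = -3, x_3 = 4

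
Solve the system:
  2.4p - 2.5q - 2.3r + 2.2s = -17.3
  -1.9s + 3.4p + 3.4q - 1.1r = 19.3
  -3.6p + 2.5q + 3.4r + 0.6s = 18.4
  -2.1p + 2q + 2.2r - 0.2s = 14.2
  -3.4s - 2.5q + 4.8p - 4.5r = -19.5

Row-reduce the augmented matrix:
R1 ← R1 / (12/5).
R2 ← R2 − 17/5·R1.
R3 ← R3 + 18/5·R1.
R4 ← R4 + 21/10·R1.
R5 ← R5 − 24/5·R1.
R2 ← R2 / (833/120).
R1 ← R1 + 25/24·R2.
R3 ← R3 + 5/4·R2.
R4 ← R4 + 3/16·R2.
R5 ← R5 − 5/2·R2.
R3 ← R3 / (403/1190).
R1 ← R1 + 151/238·R3.
R2 ← R2 − 37/119·R3.
R4 ← R4 − 117/476·R3.
R5 ← R5 + 403/595·R3.
R4 ← R4 / (-363/620).
R1 ← R1 − 4657/806·R4.
R2 ← R2 + 1400/403·R4.
R3 ← R3 − 3566/403·R4.
R5 reduces to 0 = 0, so the extra equation is consistent.
Reading off the reduced rows gives p = 0, q = 6, r = 1, s = 0.

p = 0, q = 6, r = 1, s = 0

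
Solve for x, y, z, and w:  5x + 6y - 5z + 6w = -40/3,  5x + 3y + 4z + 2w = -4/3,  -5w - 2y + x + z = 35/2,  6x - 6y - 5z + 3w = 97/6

x = 2, y = -5/3, z = -1/3, w = -5/2

Row-reduce the augmented matrix:
R1 ← R1 / (5).
R2 ← R2 − 5·R1.
R3 ← R3 − 1·R1.
R4 ← R4 − 6·R1.
R2 ← R2 / (-3).
R1 ← R1 − 6/5·R2.
R3 ← R3 + 16/5·R2.
R4 ← R4 + 66/5·R2.
R3 ← R3 / (-38/5).
R1 ← R1 − 13/5·R3.
R2 ← R2 + 3·R3.
R4 ← R4 + 193/5·R3.
R4 ← R4 / (2647/114).
R1 ← R1 + 121/114·R4.
R2 ← R2 − 239/114·R4.
R3 ← R3 − 29/114·R4.
Reading off the reduced rows gives x = 2, y = -5/3, z = -1/3, w = -5/2.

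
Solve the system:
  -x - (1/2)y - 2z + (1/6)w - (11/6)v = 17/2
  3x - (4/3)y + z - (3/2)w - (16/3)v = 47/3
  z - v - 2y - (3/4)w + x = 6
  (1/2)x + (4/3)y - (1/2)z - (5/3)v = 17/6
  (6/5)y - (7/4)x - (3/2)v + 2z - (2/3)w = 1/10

no solution

Row-reduce:
R1 ← R1 / (-1).
R2 ← R2 − 3·R1.
R3 ← R3 − 1·R1.
R4 ← R4 − 1/2·R1.
R5 ← R5 + 7/4·R1.
R2 ← R2 / (-17/6).
R1 ← R1 − 1/2·R2.
R3 ← R3 + 5/2·R2.
R4 ← R4 − 13/12·R2.
R5 ← R5 − 83/40·R2.
R3 ← R3 / (58/17).
R1 ← R1 − 19/17·R3.
R2 ← R2 − 30/17·R3.
R4 ← R4 + 58/17·R3.
R5 ← R5 − 125/68·R3.
Swap R4 and R5.
R4 ← R4 / (-25777/13920).
R1 ← R1 + 307/696·R4.
R2 ← R2 − 23/116·R4.
R3 ← R3 − 61/696·R4.
Row 5 reduces to 0 = 1, a contradiction. The system is inconsistent.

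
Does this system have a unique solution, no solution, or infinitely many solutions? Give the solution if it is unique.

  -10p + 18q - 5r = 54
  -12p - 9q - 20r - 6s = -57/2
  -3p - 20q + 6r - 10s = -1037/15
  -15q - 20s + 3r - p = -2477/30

p = -1, q = 5/2, r = 1/5, s = 7/3

Row-reduce the augmented matrix:
R1 ← R1 / (-10).
R2 ← R2 + 12·R1.
R3 ← R3 + 3·R1.
R4 ← R4 + 1·R1.
R2 ← R2 / (-153/5).
R1 ← R1 + 9/5·R2.
R3 ← R3 + 127/5·R2.
R4 ← R4 + 84/5·R2.
R3 ← R3 / (5851/306).
R1 ← R1 − 45/34·R3.
R2 ← R2 − 70/153·R3.
R4 ← R4 − 1141/102·R3.
R4 ← R4 / (-80564/5851).
R1 ← R1 − 4098/5851·R4.
R2 ← R2 − 1850/5851·R4.
R3 ← R3 + 1536/5851·R4.
Reading off the reduced rows gives p = -1, q = 5/2, r = 1/5, s = 7/3.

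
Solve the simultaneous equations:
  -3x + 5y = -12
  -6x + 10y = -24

Row-reduce:
R1 ← R1 / (-3).
R2 ← R2 + 6·R1.
Rank is 1 with 2 unknowns, leaving y free.

infinitely many solutions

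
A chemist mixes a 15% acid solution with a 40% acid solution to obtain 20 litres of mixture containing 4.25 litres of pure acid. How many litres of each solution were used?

Let a = litres of solution A, b = litres of solution B.
  b + a = 20
  (3/20)a + (2/5)b = 17/4
Row-reduce the augmented matrix:
R2 ← R2 − 3/20·R1.
R2 ← R2 / (1/4).
R1 ← R1 − 1·R2.
Reading off the reduced rows gives a = 15, b = 5.

litres of solution A: 15, litres of solution B: 5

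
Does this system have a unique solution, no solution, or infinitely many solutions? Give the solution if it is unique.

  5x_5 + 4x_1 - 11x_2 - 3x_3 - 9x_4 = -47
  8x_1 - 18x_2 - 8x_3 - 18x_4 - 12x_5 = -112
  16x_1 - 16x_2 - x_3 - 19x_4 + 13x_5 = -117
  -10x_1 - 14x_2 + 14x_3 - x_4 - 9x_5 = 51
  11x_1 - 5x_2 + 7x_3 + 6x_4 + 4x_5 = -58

x_1 = -6, x_2 = 2, x_3 = 2, x_4 = 0, x_5 = 1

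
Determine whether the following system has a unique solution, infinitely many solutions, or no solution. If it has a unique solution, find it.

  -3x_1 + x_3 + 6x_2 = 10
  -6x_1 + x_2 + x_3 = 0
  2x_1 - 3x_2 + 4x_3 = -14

x_1 = 0, x_2 = 2, x_3 = -2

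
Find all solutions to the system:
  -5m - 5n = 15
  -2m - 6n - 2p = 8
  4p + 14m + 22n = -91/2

no solution

Row-reduce:
R1 ← R1 / (-5).
R2 ← R2 + 2·R1.
R3 ← R3 − 14·R1.
R2 ← R2 / (-4).
R1 ← R1 − 1·R2.
R3 ← R3 − 8·R2.
Row 3 reduces to 0 = 1/2, a contradiction. The system is inconsistent.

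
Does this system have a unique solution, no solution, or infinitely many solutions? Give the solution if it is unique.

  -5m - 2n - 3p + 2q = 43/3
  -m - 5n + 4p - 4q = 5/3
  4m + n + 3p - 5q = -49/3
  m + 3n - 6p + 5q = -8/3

m = -3, n = 0, p = 4/3, q = 5/3

Row-reduce the augmented matrix:
R1 ← R1 / (-5).
R2 ← R2 + 1·R1.
R3 ← R3 − 4·R1.
R4 ← R4 − 1·R1.
R2 ← R2 / (-23/5).
R1 ← R1 − 2/5·R2.
R3 ← R3 + 3/5·R2.
R4 ← R4 − 13/5·R2.
Swap R3 and R4.
R3 ← R3 / (-4).
R1 ← R1 − 1·R3.
R2 ← R2 + 1·R3.
R4 ← R4 / (-65/23).
R1 ← R1 + 5/92·R4.
R2 ← R2 − 21/92·R4.
R3 ← R3 + 67/92·R4.
Reading off the reduced rows gives m = -3, n = 0, p = 4/3, q = 5/3.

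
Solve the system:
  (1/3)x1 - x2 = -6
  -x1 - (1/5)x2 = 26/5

x1 = -6, x2 = 4

From equation 1: x2 = 6 + 1/3·x1.
Substitute into equation 2 and solve: x1 = -6.
Then x2 = 4.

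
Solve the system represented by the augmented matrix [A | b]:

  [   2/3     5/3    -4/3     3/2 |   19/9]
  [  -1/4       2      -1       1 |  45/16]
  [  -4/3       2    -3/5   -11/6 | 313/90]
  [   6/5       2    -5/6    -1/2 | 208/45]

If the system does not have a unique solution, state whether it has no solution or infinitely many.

x_1 = 3/4, x_2 = 7/3, x_3 = 4/3, x_4 = -1/3

Row-reduce the augmented matrix:
R1 ← R1 / (2/3).
R2 ← R2 + 1/4·R1.
R3 ← R3 + 4/3·R1.
R4 ← R4 − 6/5·R1.
R2 ← R2 / (21/8).
R1 ← R1 − 5/2·R2.
R3 ← R3 − 16/3·R2.
R4 ← R4 + 1·R2.
R3 ← R3 / (-23/105).
R1 ← R1 + 4/7·R3.
R2 ← R2 + 4/7·R3.
R4 ← R4 − 209/210·R3.
R4 ← R4 / (-2111/180).
R1 ← R1 − 6·R4.
R2 ← R2 − 35/6·R4.
R3 ← R3 − 55/6·R4.
Reading off the reduced rows gives x_1 = 3/4, x_2 = 7/3, x_3 = 4/3, x_4 = -1/3.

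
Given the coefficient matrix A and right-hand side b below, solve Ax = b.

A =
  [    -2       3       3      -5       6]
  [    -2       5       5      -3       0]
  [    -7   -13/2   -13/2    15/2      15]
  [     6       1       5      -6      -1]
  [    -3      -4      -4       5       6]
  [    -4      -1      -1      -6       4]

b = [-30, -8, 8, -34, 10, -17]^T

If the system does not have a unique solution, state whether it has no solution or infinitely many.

Row-reduce:
R1 ← R1 / (-2).
R2 ← R2 + 2·R1.
R3 ← R3 + 7·R1.
R4 ← R4 − 6·R1.
R5 ← R5 + 3·R1.
R6 ← R6 + 4·R1.
R2 ← R2 / (2).
R1 ← R1 + 3/2·R2.
R3 ← R3 + 17·R2.
R4 ← R4 − 10·R2.
R5 ← R5 + 17/2·R2.
R6 ← R6 + 7·R2.
Swap R3 and R4.
R3 ← R3 / (4).
R2 ← R2 − 1·R3.
R4 ← R4 / (42).
R1 ← R1 − 4·R4.
R2 ← R2 − 35/4·R4.
R3 ← R3 + 31/4·R4.
R5 ← R5 − 21·R4.
R6 ← R6 − 11·R4.
Swap R5 and R6.
R5 ← R5 / (-197/14).
R1 ← R1 + 29/14·R5.
R2 ← R2 + 23/8·R5.
R3 ← R3 − 69/56·R5.
R4 ← R4 + 19/14·R5.
Row 6 reduces to 0 = -3/2, a contradiction. The system is inconsistent.

no solution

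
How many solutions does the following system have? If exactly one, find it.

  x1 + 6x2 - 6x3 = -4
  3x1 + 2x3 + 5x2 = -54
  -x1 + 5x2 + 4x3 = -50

x1 = -4, x2 = -6, x3 = -6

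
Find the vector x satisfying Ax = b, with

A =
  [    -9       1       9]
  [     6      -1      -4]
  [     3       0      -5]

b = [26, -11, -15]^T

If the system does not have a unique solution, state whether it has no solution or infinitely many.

infinitely many solutions

Row-reduce:
R1 ← R1 / (-9).
R2 ← R2 − 6·R1.
R3 ← R3 − 3·R1.
R2 ← R2 / (-1/3).
R1 ← R1 + 1/9·R2.
R3 ← R3 − 1/3·R2.
Rank is 2 with 3 unknowns, leaving x_3 free.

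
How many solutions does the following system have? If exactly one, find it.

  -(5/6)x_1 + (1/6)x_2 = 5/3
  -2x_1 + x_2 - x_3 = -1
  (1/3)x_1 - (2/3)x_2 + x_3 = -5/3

Row-reduce:
R1 ← R1 / (-5/6).
R2 ← R2 + 2·R1.
R3 ← R3 − 1/3·R1.
R2 ← R2 / (3/5).
R1 ← R1 + 1/5·R2.
R3 ← R3 + 3/5·R2.
Row 3 reduces to 0 = -6, a contradiction. The system is inconsistent.

no solution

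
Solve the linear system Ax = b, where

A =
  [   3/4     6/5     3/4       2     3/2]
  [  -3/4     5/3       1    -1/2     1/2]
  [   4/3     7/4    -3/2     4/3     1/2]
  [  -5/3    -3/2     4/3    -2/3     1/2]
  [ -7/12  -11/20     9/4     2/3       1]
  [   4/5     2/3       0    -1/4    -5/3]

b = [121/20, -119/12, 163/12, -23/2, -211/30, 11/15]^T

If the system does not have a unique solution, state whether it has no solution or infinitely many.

no solution

Row-reduce:
R1 ← R1 / (3/4).
R2 ← R2 + 3/4·R1.
R3 ← R3 − 4/3·R1.
R4 ← R4 + 5/3·R1.
R5 ← R5 + 7/12·R1.
R6 ← R6 − 4/5·R1.
R2 ← R2 / (43/15).
R1 ← R1 − 8/5·R2.
R3 ← R3 + 23/60·R2.
R4 ← R4 − 7/6·R2.
R5 ← R5 − 23/60·R2.
R6 ← R6 + 46/75·R2.
R3 ← R3 / (-5365/2064).
R1 ← R1 − 1/43·R3.
R2 ← R2 − 105/172·R3.
R4 ← R4 − 787/344·R3.
R5 ← R5 − 5365/2064·R3.
R6 ← R6 + 183/430·R3.
R4 ← R4 / (67018/48285).
R1 ← R1 − 9718/5365·R4.
R2 ← R2 − 52/1073·R4.
R3 ← R3 − 12518/16095·R4.
R6 ← R6 + 557339/321900·R4.
Swap R5 and R6.
R5 ← R5 / (-6807947/8042160).
R1 ← R1 + 59793/67018·R5.
R2 ← R2 − 6855/33509·R5.
R3 ← R3 + 1647/67018·R5.
R4 ← R4 − 130155/134036·R5.
Row 6 reduces to 0 = 1/2, a contradiction. The system is inconsistent.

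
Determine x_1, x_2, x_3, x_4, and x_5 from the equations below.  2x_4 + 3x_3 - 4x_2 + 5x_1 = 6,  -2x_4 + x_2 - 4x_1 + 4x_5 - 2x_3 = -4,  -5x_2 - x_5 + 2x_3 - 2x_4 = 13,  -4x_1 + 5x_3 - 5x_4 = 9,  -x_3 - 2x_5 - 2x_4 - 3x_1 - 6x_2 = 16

Row-reduce the augmented matrix:
R1 ← R1 / (5).
R2 ← R2 + 4·R1.
R4 ← R4 + 4·R1.
R5 ← R5 + 3·R1.
R2 ← R2 / (-11/5).
R1 ← R1 + 4/5·R2.
R3 ← R3 + 5·R2.
R4 ← R4 + 16/5·R2.
R5 ← R5 + 42/5·R2.
R3 ← R3 / (12/11).
R1 ← R1 − 5/11·R3.
R2 ← R2 + 2/11·R3.
R4 ← R4 − 75/11·R3.
R5 ← R5 + 8/11·R3.
R4 ← R4 / (4).
R1 ← R1 − 1·R4.
R3 ← R3 + 1·R4.
R5 ← R5 / (-24).
R1 ← R1 + 185/16·R5.
R2 ← R2 + 7/2·R5.
R3 ← R3 − 81/16·R5.
R4 ← R4 − 229/16·R5.
Reading off the reduced rows gives x_1 = -1, x_2 = -2, x_3 = 1, x_4 = 0, x_5 = -1.

x_1 = -1, x_2 = -2, x_3 = 1, x_4 = 0, x_5 = -1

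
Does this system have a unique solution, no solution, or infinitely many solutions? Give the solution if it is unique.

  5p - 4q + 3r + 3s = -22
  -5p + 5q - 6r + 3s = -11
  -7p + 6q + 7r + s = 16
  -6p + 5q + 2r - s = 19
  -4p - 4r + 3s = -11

p = -2, q = 0, r = 1, s = -5

Row-reduce the augmented matrix:
R1 ← R1 / (5).
R2 ← R2 + 5·R1.
R3 ← R3 + 7·R1.
R4 ← R4 + 6·R1.
R5 ← R5 + 4·R1.
R1 ← R1 + 4/5·R2.
R3 ← R3 − 2/5·R2.
R4 ← R4 − 1/5·R2.
R5 ← R5 + 16/5·R2.
R3 ← R3 / (62/5).
R1 ← R1 + 9/5·R3.
R2 ← R2 + 3·R3.
R4 ← R4 − 31/5·R3.
R5 ← R5 + 56/5·R3.
Swap R4 and R5.
R4 ← R4 / (841/31).
R1 ← R1 − 180/31·R4.
R2 ← R2 − 207/31·R4.
R3 ← R3 − 7/31·R4.
R5 reduces to 0 = 0, so the extra equation is consistent.
Reading off the reduced rows gives p = -2, q = 0, r = 1, s = -5.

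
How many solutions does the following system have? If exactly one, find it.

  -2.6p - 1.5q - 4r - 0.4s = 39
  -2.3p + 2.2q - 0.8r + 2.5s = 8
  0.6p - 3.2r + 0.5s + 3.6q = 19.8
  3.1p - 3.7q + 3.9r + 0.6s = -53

p = -6, q = 2, r = -6, s = -6

Row-reduce the augmented matrix:
R1 ← R1 / (-13/5).
R2 ← R2 + 23/10·R1.
R3 ← R3 − 3/5·R1.
R4 ← R4 − 31/10·R1.
R2 ← R2 / (917/260).
R1 ← R1 − 15/26·R2.
R3 ← R3 − 423/130·R2.
R4 ← R4 + 1427/260·R2.
R3 ← R3 / (-30488/4585).
R1 ← R1 − 1000/917·R3.
R2 ← R2 − 712/917·R3.
R4 ← R4 − 31107/9170·R3.
R4 ← R4 / (2090829/609760).
R1 ← R1 + 5167/7622·R4.
R2 ← R2 − 4187/7622·R4.
R3 ← R3 − 20405/60976·R4.
Reading off the reduced rows gives p = -6, q = 2, r = -6, s = -6.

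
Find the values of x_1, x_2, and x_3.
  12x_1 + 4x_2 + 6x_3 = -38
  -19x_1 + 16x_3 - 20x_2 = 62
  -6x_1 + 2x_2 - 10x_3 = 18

Row-reduce the augmented matrix:
R1 ← R1 / (12).
R2 ← R2 + 19·R1.
R3 ← R3 + 6·R1.
R2 ← R2 / (-41/3).
R1 ← R1 − 1/3·R2.
R3 ← R3 − 4·R2.
R3 ← R3 / (19/41).
R1 ← R1 − 46/41·R3.
R2 ← R2 + 153/82·R3.
Reading off the reduced rows gives x_1 = -2, x_2 = -2, x_3 = -1.

x_1 = -2, x_2 = -2, x_3 = -1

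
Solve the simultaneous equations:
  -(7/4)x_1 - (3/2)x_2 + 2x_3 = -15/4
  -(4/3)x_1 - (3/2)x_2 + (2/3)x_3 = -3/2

Row-reduce:
R1 ← R1 / (-7/4).
R2 ← R2 + 4/3·R1.
R2 ← R2 / (-5/14).
R1 ← R1 − 6/7·R2.
Rank is 2 with 3 unknowns, leaving x_3 free.

infinitely many solutions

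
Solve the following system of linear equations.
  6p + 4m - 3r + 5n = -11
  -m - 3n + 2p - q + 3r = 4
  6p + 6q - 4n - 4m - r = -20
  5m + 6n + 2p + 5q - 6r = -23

infinitely many solutions

Row-reduce:
R1 ← R1 / (4).
R2 ← R2 + 1·R1.
R3 ← R3 + 4·R1.
R4 ← R4 − 5·R1.
R2 ← R2 / (-7/4).
R1 ← R1 − 5/4·R2.
R3 ← R3 − 1·R2.
R4 ← R4 + 1/4·R2.
R3 ← R3 / (14).
R1 ← R1 − 4·R3.
R2 ← R2 + 2·R3.
R4 ← R4 + 6·R3.
R4 ← R4 / (366/49).
R1 ← R1 + 111/49·R4.
R2 ← R2 − 66/49·R4.
R3 ← R3 − 19/49·R4.
Rank is 4 with 5 unknowns, leaving r free.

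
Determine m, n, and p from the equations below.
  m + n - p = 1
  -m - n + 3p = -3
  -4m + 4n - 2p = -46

Row-reduce the augmented matrix:
R2 ← R2 + 1·R1.
R3 ← R3 + 4·R1.
Swap R2 and R3.
R2 ← R2 / (8).
R1 ← R1 − 1·R2.
R3 ← R3 / (2).
R1 ← R1 + 1/4·R3.
R2 ← R2 + 3/4·R3.
Reading off the reduced rows gives m = 6, n = -6, p = -1.

m = 6, n = -6, p = -1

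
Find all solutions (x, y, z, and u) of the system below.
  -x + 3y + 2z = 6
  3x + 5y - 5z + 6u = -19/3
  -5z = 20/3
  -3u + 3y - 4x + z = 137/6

x = -8/3, y = 2, z = -4/3, u = -5/2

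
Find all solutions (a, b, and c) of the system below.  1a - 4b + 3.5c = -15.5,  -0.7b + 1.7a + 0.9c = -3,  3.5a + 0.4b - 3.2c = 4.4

Row-reduce the augmented matrix:
R2 ← R2 − 17/10·R1.
R3 ← R3 − 7/2·R1.
R2 ← R2 / (61/10).
R1 ← R1 + 4·R2.
R3 ← R3 − 72/5·R2.
R3 ← R3 / (-861/244).
R1 ← R1 − 23/122·R3.
R2 ← R2 + 101/122·R3.
Reading off the reduced rows gives a = 0, b = 3, c = -1.

a = 0, b = 3, c = -1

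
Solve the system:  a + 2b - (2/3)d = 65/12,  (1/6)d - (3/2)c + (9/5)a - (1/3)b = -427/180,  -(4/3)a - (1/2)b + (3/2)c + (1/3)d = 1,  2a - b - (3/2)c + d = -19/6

Row-reduce the augmented matrix:
R2 ← R2 − 9/5·R1.
R3 ← R3 + 4/3·R1.
R4 ← R4 − 2·R1.
R2 ← R2 / (-59/15).
R1 ← R1 − 2·R2.
R3 ← R3 − 13/6·R2.
R4 ← R4 + 5·R2.
R3 ← R3 / (159/236).
R1 ← R1 + 45/59·R3.
R2 ← R2 − 45/118·R3.
R4 ← R4 − 24/59·R3.
R4 ← R4 / (455/954).
R1 ← R1 − 40/159·R4.
R2 ← R2 + 73/159·R4.
R3 ← R3 − 419/1431·R4.
Reading off the reduced rows gives a = 3/4, b = 8/3, c = 2, d = 1.

a = 3/4, b = 8/3, c = 2, d = 1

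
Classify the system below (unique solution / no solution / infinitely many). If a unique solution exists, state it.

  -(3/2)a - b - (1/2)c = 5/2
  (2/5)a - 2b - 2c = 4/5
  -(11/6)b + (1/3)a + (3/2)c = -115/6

Row-reduce the augmented matrix:
R1 ← R1 / (-3/2).
R2 ← R2 − 2/5·R1.
R3 ← R3 − 1/3·R1.
R2 ← R2 / (-34/15).
R1 ← R1 − 2/3·R2.
R3 ← R3 + 37/18·R2.
R3 ← R3 / (113/34).
R1 ← R1 + 5/17·R3.
R2 ← R2 − 16/17·R3.
Reading off the reduced rows gives a = -3, b = 5, c = -6.

a = -3, b = 5, c = -6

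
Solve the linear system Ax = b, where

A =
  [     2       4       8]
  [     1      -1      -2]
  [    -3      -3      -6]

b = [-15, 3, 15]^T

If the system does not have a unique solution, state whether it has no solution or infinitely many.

Row-reduce:
R1 ← R1 / (2).
R2 ← R2 − 1·R1.
R3 ← R3 + 3·R1.
R2 ← R2 / (-3).
R1 ← R1 − 2·R2.
R3 ← R3 − 3·R2.
Row 3 reduces to 0 = 3, a contradiction. The system is inconsistent.

no solution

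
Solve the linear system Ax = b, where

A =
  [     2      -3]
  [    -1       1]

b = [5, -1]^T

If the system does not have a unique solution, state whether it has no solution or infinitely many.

Row-reduce the augmented matrix:
R1 ← R1 / (2).
R2 ← R2 + 1·R1.
R2 ← R2 / (-1/2).
R1 ← R1 + 3/2·R2.
Reading off the reduced rows gives x_1 = -2, x_2 = -3.

x_1 = -2, x_2 = -3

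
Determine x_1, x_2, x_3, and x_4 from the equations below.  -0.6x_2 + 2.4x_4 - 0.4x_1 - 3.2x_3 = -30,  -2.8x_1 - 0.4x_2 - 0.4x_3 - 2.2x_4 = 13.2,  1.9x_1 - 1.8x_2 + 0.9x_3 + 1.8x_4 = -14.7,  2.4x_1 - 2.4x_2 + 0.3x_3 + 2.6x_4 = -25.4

x_1 = -3, x_2 = 4, x_3 = 6, x_4 = -4

Row-reduce the augmented matrix:
R1 ← R1 / (-2/5).
R2 ← R2 + 14/5·R1.
R3 ← R3 − 19/10·R1.
R4 ← R4 − 12/5·R1.
R2 ← R2 / (19/5).
R1 ← R1 − 3/2·R2.
R3 ← R3 + 93/20·R2.
R4 ← R4 + 6·R2.
R3 ← R3 / (1199/95).
R1 ← R1 + 13/19·R3.
R2 ← R2 − 110/19·R3.
R4 ← R4 − 3009/190·R3.
R4 ← R4 / (-18671/47960).
R1 ← R1 − 4581/4796·R4.
R2 ← R2 + 85/218·R4.
R3 ← R3 + 3819/4796·R4.
Reading off the reduced rows gives x_1 = -3, x_2 = 4, x_3 = 6, x_4 = -4.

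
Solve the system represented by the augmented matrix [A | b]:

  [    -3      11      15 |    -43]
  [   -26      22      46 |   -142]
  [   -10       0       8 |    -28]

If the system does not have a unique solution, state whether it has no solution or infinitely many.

infinitely many solutions

Row-reduce:
R1 ← R1 / (-3).
R2 ← R2 + 26·R1.
R3 ← R3 + 10·R1.
R2 ← R2 / (-220/3).
R1 ← R1 + 11/3·R2.
R3 ← R3 + 110/3·R2.
Rank is 2 with 3 unknowns, leaving x_3 free.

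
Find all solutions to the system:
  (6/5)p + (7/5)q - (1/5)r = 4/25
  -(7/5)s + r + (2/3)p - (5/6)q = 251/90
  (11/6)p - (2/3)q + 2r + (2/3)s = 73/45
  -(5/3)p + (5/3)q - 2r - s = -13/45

p = -2/3, q = 1, r = 11/5, s = -4/3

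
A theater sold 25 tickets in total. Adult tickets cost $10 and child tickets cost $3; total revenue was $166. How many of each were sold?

adult tickets: 13, child tickets: 12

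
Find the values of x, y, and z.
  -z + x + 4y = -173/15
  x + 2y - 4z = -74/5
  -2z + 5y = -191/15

x = -8/3, y = -5/3, z = 11/5

Row-reduce the augmented matrix:
R2 ← R2 − 1·R1.
R2 ← R2 / (-2).
R1 ← R1 − 4·R2.
R3 ← R3 − 5·R2.
R3 ← R3 / (-19/2).
R1 ← R1 + 7·R3.
R2 ← R2 − 3/2·R3.
Reading off the reduced rows gives x = -8/3, y = -5/3, z = 11/5.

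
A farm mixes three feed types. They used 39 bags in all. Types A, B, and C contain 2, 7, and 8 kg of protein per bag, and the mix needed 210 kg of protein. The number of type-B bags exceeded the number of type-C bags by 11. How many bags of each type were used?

Let a = type-A bags, b = type-B bags, c = type-C bags.
  a + b + c = 39
  2a + 7b + 8c = 210
  b - c = 11
Row-reduce the augmented matrix:
R2 ← R2 − 2·R1.
R2 ← R2 / (5).
R1 ← R1 − 1·R2.
R3 ← R3 − 1·R2.
R3 ← R3 / (-11/5).
R1 ← R1 + 1/5·R3.
R2 ← R2 − 6/5·R3.
Reading off the reduced rows gives a = 14, b = 18, c = 7.

type-A bags: 14, type-B bags: 18, type-C bags: 7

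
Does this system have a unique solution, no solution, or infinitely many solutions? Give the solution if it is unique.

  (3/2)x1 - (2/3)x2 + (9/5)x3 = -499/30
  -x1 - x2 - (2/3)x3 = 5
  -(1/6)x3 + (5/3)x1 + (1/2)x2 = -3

x1 = -3, x2 = 2, x3 = -6

Row-reduce the augmented matrix:
R1 ← R1 / (3/2).
R2 ← R2 + 1·R1.
R3 ← R3 − 5/3·R1.
R2 ← R2 / (-13/9).
R1 ← R1 + 4/9·R2.
R3 ← R3 − 67/54·R2.
R3 ← R3 / (-1999/1170).
R1 ← R1 − 202/195·R3.
R2 ← R2 + 24/65·R3.
Reading off the reduced rows gives x1 = -3, x2 = 2, x3 = -6.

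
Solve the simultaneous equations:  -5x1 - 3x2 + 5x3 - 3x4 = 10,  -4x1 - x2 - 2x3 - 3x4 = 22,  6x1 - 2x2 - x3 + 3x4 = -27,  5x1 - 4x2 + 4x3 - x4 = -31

Row-reduce the augmented matrix:
R1 ← R1 / (-5).
R2 ← R2 + 4·R1.
R3 ← R3 − 6·R1.
R4 ← R4 − 5·R1.
R2 ← R2 / (7/5).
R1 ← R1 − 3/5·R2.
R3 ← R3 + 28/5·R2.
R4 ← R4 + 7·R2.
R3 ← R3 / (-19).
R1 ← R1 − 11/7·R3.
R2 ← R2 + 30/7·R3.
R4 ← R4 + 21·R3.
R4 ← R4 / (-70/19).
R1 ← R1 − 81/133·R4.
R2 ← R2 − 33/133·R4.
R3 ← R3 − 3/19·R4.
Reading off the reduced rows gives x1 = -4, x2 = 1, x3 = -2, x4 = -1.

x1 = -4, x2 = 1, x3 = -2, x4 = -1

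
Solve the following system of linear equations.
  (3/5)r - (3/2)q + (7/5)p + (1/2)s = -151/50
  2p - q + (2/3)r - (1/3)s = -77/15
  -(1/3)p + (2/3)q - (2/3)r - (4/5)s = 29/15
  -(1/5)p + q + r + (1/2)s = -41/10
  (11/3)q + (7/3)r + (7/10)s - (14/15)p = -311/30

p = -3, q = -2, r = -11/5, s = -1

Row-reduce the augmented matrix:
R1 ← R1 / (7/5).
R2 ← R2 − 2·R1.
R3 ← R3 + 1/3·R1.
R4 ← R4 + 1/5·R1.
R5 ← R5 + 14/15·R1.
R2 ← R2 / (8/7).
R1 ← R1 + 15/14·R2.
R3 ← R3 − 13/42·R2.
R4 ← R4 − 11/14·R2.
R5 ← R5 − 8/3·R2.
R3 ← R3 / (-17/36).
R1 ← R1 − 1/4·R3.
R2 ← R2 + 1/6·R3.
R4 ← R4 − 73/60·R3.
R5 ← R5 − 143/45·R3.
R4 ← R4 / (114/425).
R1 ← R1 + 71/85·R4.
R2 ← R2 + 66/85·R4.
R3 ← R3 − 143/170·R4.
R5 ← R5 − 342/425·R4.
R5 reduces to 0 = 0, so the extra equation is consistent.
Reading off the reduced rows gives p = -3, q = -2, r = -11/5, s = -1.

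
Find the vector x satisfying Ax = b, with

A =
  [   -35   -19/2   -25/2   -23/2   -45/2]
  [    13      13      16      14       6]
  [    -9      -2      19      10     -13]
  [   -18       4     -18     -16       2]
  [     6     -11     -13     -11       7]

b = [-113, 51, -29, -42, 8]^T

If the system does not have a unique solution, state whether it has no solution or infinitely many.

no solution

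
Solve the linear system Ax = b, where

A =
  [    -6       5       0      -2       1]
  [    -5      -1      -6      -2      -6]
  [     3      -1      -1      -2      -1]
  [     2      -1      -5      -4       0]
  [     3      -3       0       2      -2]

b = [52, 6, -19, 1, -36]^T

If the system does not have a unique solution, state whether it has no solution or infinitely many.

Row-reduce the augmented matrix:
R1 ← R1 / (-6).
R2 ← R2 + 5·R1.
R3 ← R3 − 3·R1.
R4 ← R4 − 2·R1.
R5 ← R5 − 3·R1.
R2 ← R2 / (-31/6).
R1 ← R1 + 5/6·R2.
R3 ← R3 − 3/2·R2.
R4 ← R4 − 2/3·R2.
R5 ← R5 + 1/2·R2.
R3 ← R3 / (-85/31).
R1 ← R1 − 30/31·R3.
R2 ← R2 − 36/31·R3.
R4 ← R4 + 179/31·R3.
R5 ← R5 − 18/31·R3.
R4 ← R4 / (154/85).
R1 ← R1 + 12/17·R4.
R2 ← R2 + 106/85·R4.
R3 ← R3 − 96/85·R4.
R5 ← R5 − 32/85·R4.
R5 ← R5 / (-180/77).
R1 ← R1 − 145/77·R5.
R2 ← R2 − 269/77·R5.
R3 ← R3 + 155/77·R5.
R4 ← R4 − 199/77·R5.
Reading off the reduced rows gives x_1 = -5, x_2 = 3, x_3 = -2, x_4 = -1, x_5 = 5.

x_1 = -5, x_2 = 3, x_3 = -2, x_4 = -1, x_5 = 5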